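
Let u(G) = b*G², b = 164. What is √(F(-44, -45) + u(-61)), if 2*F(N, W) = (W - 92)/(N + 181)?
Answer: √2440974/2 ≈ 781.18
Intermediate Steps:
F(N, W) = (-92 + W)/(2*(181 + N)) (F(N, W) = ((W - 92)/(N + 181))/2 = ((-92 + W)/(181 + N))/2 = (-92 + W)/(2*(181 + N)))
u(G) = 164*G²
√(F(-44, -45) + u(-61)) = √((-92 - 45)/(2*(181 - 44)) + 164*(-61)²) = √((½)*(-137)/137 + 164*3721) = √((½)*(1/137)*(-137) + 610244) = √(-½ + 610244) = √(1220487/2) = √2440974/2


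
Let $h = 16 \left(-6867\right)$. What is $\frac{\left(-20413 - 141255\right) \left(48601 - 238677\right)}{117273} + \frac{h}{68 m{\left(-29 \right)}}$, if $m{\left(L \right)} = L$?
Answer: $\frac{1165593860876}{4447353} \approx 2.6209 \cdot 10^{5}$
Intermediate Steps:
$h = -109872$
$\frac{\left(-20413 - 141255\right) \left(48601 - 238677\right)}{117273} + \frac{h}{68 m{\left(-29 \right)}} = \frac{\left(-20413 - 141255\right) \left(48601 - 238677\right)}{117273} - \frac{109872}{68 \left(-29\right)} = \left(-161668\right) \left(-190076\right) \frac{1}{117273} - \frac{109872}{-1972} = 30729206768 \cdot \frac{1}{117273} - - \frac{27468}{493} = \frac{2363785136}{9021} + \frac{27468}{493} = \frac{1165593860876}{4447353}$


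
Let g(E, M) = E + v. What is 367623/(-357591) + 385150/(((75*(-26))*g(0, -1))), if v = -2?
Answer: 69893561/715182 ≈ 97.728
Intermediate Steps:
g(E, M) = -2 + E (g(E, M) = E - 2 = -2 + E)
367623/(-357591) + 385150/(((75*(-26))*g(0, -1))) = 367623/(-357591) + 385150/(((75*(-26))*(-2 + 0))) = 367623*(-1/357591) + 385150/((-1950*(-2))) = -122541/119197 + 385150/3900 = -122541/119197 + 385150*(1/3900) = -122541/119197 + 7703/78 = 69893561/715182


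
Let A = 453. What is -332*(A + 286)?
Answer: -245348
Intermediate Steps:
-332*(A + 286) = -332*(453 + 286) = -332*739 = -245348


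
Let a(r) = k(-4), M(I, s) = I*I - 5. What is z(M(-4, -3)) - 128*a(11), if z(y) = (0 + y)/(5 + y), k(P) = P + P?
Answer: 16395/16 ≈ 1024.7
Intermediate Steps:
M(I, s) = -5 + I² (M(I, s) = I² - 5 = -5 + I²)
k(P) = 2*P
z(y) = y/(5 + y)
a(r) = -8 (a(r) = 2*(-4) = -8)
z(M(-4, -3)) - 128*a(11) = (-5 + (-4)²)/(5 + (-5 + (-4)²)) - 128*(-8) = (-5 + 16)/(5 + (-5 + 16)) + 1024 = 11/(5 + 11) + 1024 = 11/16 + 1024 = 16395/16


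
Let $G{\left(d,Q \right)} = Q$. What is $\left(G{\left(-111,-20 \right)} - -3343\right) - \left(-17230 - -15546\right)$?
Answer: $5007$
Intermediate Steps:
$\left(G{\left(-111,-20 \right)} - -3343\right) - \left(-17230 - -15546\right) = \left(-20 - -3343\right) - \left(-17230 - -15546\right) = \left(-20 + 3343\right) - \left(-17230 + 15546\right) = 3323 - -1684 = 3323 + 1684 = 5007$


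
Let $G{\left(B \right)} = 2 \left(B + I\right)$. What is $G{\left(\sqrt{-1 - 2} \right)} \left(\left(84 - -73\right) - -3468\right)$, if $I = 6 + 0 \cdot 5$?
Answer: $43500 + 7250 i \sqrt{3} \approx 43500.0 + 12557.0 i$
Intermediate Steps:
$I = 6$ ($I = 6 + 0 = 6$)
$G{\left(B \right)} = 12 + 2 B$ ($G{\left(B \right)} = 2 \left(B + 6\right) = 2 \left(6 + B\right) = 12 + 2 B$)
$G{\left(\sqrt{-1 - 2} \right)} \left(\left(84 - -73\right) - -3468\right) = \left(12 + 2 \sqrt{-1 - 2}\right) \left(\left(84 - -73\right) - -3468\right) = \left(12 + 2 \sqrt{-3}\right) \left(\left(84 + 73\right) + 3468\right) = \left(12 + 2 i \sqrt{3}\right) \left(157 + 3468\right) = \left(12 + 2 i \sqrt{3}\right) 3625 = 43500 + 7250 i \sqrt{3}$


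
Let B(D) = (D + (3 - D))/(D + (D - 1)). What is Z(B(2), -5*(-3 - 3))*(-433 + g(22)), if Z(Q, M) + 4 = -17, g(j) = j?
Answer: 8631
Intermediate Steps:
B(D) = 3/(-1 + 2*D) (B(D) = 3/(D + (-1 + D)) = 3/(-1 + 2*D))
Z(Q, M) = -21 (Z(Q, M) = -4 - 17 = -21)
Z(B(2), -5*(-3 - 3))*(-433 + g(22)) = -21*(-433 + 22) = -21*(-411) = 8631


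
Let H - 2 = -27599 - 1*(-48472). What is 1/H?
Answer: 1/20875 ≈ 4.7904e-5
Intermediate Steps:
H = 20875 (H = 2 + (-27599 - 1*(-48472)) = 2 + (-27599 + 48472) = 2 + 20873 = 20875)
1/H = 1/20875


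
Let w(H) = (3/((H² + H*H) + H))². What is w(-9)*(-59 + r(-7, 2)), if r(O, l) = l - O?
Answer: -50/2601 ≈ -0.019223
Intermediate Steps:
w(H) = 9/(H + 2*H²)² (w(H) = (3/((H² + H²) + H))² = (3/(2*H² + H))² = (3/(H + 2*H²))² = 9/(H + 2*H²)²)
w(-9)*(-59 + r(-7, 2)) = (9/((-9)²*(1 + 2*(-9))²))*(-59 + (2 - 1*(-7))) = (9*(1/81)/(1 - 18)²)*(-59 + (2 + 7)) = (9*(1/81)/(-17)²)*(-59 + 9) = (9*(1/81)*(1/289))*(-50) = (1/2601)*(-50) = -50/2601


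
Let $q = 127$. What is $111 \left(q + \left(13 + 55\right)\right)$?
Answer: $21645$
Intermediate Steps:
$111 \left(q + \left(13 + 55\right)\right) = 111 \left(127 + \left(13 + 55\right)\right) = 111 \left(127 + 68\right) = 111 \cdot 195 = 21645$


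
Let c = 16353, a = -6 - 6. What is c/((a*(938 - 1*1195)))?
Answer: 5451/1028 ≈ 5.3025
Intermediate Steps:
a = -12
c/((a*(938 - 1*1195))) = 16353/((-12*(938 - 1*1195))) = 16353/((-12*(938 - 1195))) = 16353/((-12*(-257))) = 16353/3084 = 16353*(1/3084) = 5451/1028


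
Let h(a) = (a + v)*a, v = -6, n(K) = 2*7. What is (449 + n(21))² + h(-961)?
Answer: 1143656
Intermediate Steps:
n(K) = 14
h(a) = a*(-6 + a) (h(a) = (a - 6)*a = (-6 + a)*a = a*(-6 + a))
(449 + n(21))² + h(-961) = (449 + 14)² - 961*(-6 - 961) = 463² - 961*(-967) = 214369 + 929287 = 1143656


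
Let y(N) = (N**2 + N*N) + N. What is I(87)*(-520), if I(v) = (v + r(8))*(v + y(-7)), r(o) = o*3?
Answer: -10274160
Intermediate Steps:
y(N) = N + 2*N**2 (y(N) = (N**2 + N**2) + N = 2*N**2 + N = N + 2*N**2)
r(o) = 3*o
I(v) = (24 + v)*(91 + v) (I(v) = (v + 3*8)*(v - 7*(1 + 2*(-7))) = (v + 24)*(v - 7*(1 - 14)) = (24 + v)*(v - 7*(-13)) = (24 + v)*(v + 91) = (24 + v)*(91 + v))
I(87)*(-520) = (2184 + 87**2 + 115*87)*(-520) = (2184 + 7569 + 10005)*(-520) = 19758*(-520) = -10274160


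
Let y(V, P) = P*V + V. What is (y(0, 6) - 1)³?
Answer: -1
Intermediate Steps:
y(V, P) = V + P*V
(y(0, 6) - 1)³ = (0*(1 + 6) - 1)³ = (0*7 - 1)³ = (0 - 1)³ = (-1)³ = -1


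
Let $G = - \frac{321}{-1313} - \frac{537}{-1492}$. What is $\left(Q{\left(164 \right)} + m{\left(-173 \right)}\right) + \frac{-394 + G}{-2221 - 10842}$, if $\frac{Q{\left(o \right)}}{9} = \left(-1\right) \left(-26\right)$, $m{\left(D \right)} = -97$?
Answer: $\frac{3506650630887}{25590364748} \approx 137.03$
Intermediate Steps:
$G = \frac{1184013}{1958996}$ ($G = \left(-321\right) \left(- \frac{1}{1313}\right) - - \frac{537}{1492} = \frac{321}{1313} + \frac{537}{1492} = \frac{1184013}{1958996} \approx 0.6044$)
$Q{\left(o \right)} = 234$ ($Q{\left(o \right)} = 9 \left(\left(-1\right) \left(-26\right)\right) = 9 \cdot 26 = 234$)
$\left(Q{\left(164 \right)} + m{\left(-173 \right)}\right) + \frac{-394 + G}{-2221 - 10842} = \left(234 - 97\right) + \frac{-394 + \frac{1184013}{1958996}}{-2221 - 10842} = 137 - \frac{770660411}{1958996 \left(-13063\right)} = 137 - - \frac{770660411}{25590364748} = 137 + \frac{770660411}{25590364748} = \frac{3506650630887}{25590364748}$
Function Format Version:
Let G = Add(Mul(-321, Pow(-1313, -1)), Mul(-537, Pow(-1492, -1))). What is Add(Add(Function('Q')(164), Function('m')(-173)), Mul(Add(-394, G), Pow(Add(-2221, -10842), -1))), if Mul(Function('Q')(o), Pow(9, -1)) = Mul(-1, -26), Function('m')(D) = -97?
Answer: Rational(3506650630887, 25590364748) ≈ 137.03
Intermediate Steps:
G = Rational(1184013, 1958996) (G = Add(Mul(-321, Rational(-1, 1313)), Mul(-537, Rational(-1, 1492))) = Add(Rational(321, 1313), Rational(537, 1492)) = Rational(1184013, 1958996) ≈ 0.60440)
Function('Q')(o) = 234 (Function('Q')(o) = Mul(9, Mul(-1, -26)) = Mul(9, 26) = 234)
Add(Add(Function('Q')(164), Function('m')(-173)), Mul(Add(-394, G), Pow(Add(-2221, -10842), -1))) = Add(Add(234, -97), Mul(Add(-394, Rational(1184013, 1958996)), Pow(Add(-2221, -10842), -1))) = Add(137, Mul(Rational(-770660411, 1958996), Pow(-13063, -1))) = Add(137, Mul(Rational(-770660411, 1958996), Rational(-1, 13063))) = Add(137, Rational(770660411, 25590364748)) = Rational(3506650630887, 25590364748)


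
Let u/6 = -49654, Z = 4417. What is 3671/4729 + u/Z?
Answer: -1392667789/20887993 ≈ -66.673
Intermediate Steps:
u = -297924 (u = 6*(-49654) = -297924)
3671/4729 + u/Z = 3671/4729 - 297924/4417 = -1392667789/20887993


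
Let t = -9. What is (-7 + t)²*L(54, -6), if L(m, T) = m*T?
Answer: -82944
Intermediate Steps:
L(m, T) = T*m
(-7 + t)²*L(54, -6) = (-7 - 9)²*(-6*54) = (-16)²*(-324) = 256*(-324) = -82944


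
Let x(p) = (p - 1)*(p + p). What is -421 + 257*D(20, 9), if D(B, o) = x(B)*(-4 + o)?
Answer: 976179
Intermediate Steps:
x(p) = 2*p*(-1 + p) (x(p) = (-1 + p)*(2*p) = 2*p*(-1 + p))
D(B, o) = 2*B*(-1 + B)*(-4 + o) (D(B, o) = (2*B*(-1 + B))*(-4 + o) = 2*B*(-1 + B)*(-4 + o))
-421 + 257*D(20, 9) = -421 + 257*(2*20*(-1 + 20)*(-4 + 9)) = -421 + 257*(2*20*19*5) = -421 + 257*3800 = -421 + 976600 = 976179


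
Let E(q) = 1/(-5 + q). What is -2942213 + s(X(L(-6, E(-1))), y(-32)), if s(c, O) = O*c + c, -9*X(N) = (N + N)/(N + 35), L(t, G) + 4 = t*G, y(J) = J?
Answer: -141226255/48 ≈ -2.9422e+6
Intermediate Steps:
L(t, G) = -4 + G*t (L(t, G) = -4 + t*G = -4 + G*t)
X(N) = -2*N/(9*(35 + N)) (X(N) = -(N + N)/(9*(N + 35)) = -2*N/(9*(35 + N)))
s(c, O) = c + O*c
-2942213 + s(X(L(-6, E(-1))), y(-32)) = -2942213 + (-2*(-4 - 6/(-5 - 1))/(315 + 9*(-4 - 6/(-5 - 1))))*(1 - 32) = -2942213 - 2*(-4 - 6/(-6))/(315 + 9*(-4 - 6/(-6)))*(-31) = -2942213 - 2*(-4 - ⅙*(-6))/(315 + 9*(-4 - ⅙*(-6)))*(-31) = -2942213 - 2*(-4 + 1)/(315 + 9*(-4 + 1))*(-31) = -2942213 - 2*(-3)/(315 + 9*(-3))*(-31) = -2942213 - 2*(-3)/(315 - 27)*(-31) = -2942213 - 2*(-3)/288*(-31) = -2942213 - 2*(-3)*1/288*(-31) = -2942213 + (1/48)*(-31) = -2942213 - 31/48 = -141226255/48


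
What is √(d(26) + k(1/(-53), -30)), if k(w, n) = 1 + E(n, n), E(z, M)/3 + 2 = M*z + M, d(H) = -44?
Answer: √2561 ≈ 50.606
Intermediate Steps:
E(z, M) = -6 + 3*M + 3*M*z (E(z, M) = -6 + 3*(M*z + M) = -6 + 3*(M + M*z) = -6 + (3*M + 3*M*z) = -6 + 3*M + 3*M*z)
k(w, n) = -5 + 3*n + 3*n² (k(w, n) = 1 + (-6 + 3*n + 3*n*n) = 1 + (-6 + 3*n + 3*n²) = -5 + 3*n + 3*n²)
√(d(26) + k(1/(-53), -30)) = √(-44 + (-5 + 3*(-30) + 3*(-30)²)) = √(-44 + (-5 - 90 + 3*900)) = √(-44 + (-5 - 90 + 2700)) = √(-44 + 2605) = √2561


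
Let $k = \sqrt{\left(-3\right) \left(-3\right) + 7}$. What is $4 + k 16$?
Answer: $68$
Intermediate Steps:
$k = 4$ ($k = \sqrt{9 + 7} = \sqrt{16} = 4$)
$4 + k 16 = 4 + 4 \cdot 16 = 4 + 64 = 68$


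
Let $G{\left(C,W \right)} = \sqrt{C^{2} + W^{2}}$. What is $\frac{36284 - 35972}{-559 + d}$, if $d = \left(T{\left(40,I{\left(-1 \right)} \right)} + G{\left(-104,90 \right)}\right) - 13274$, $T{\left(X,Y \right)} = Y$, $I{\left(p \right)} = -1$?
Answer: $- \frac{89921}{3986680} - \frac{13 \sqrt{4729}}{3986680} \approx -0.02278$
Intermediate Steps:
$d = -13275 + 2 \sqrt{4729}$ ($d = \left(-1 + \sqrt{\left(-104\right)^{2} + 90^{2}}\right) - 13274 = \left(-1 + \sqrt{10816 + 8100}\right) - 13274 = \left(-1 + \sqrt{18916}\right) - 13274 = \left(-1 + 2 \sqrt{4729}\right) - 13274 = -13275 + 2 \sqrt{4729} \approx -13137.0$)
$\frac{36284 - 35972}{-559 + d} = \frac{36284 - 35972}{-559 - \left(13275 - 2 \sqrt{4729}\right)} = \frac{312}{-13834 + 2 \sqrt{4729}}$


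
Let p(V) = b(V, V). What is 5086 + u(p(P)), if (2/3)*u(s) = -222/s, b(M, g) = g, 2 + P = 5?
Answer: 4975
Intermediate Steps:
P = 3 (P = -2 + 5 = 3)
p(V) = V
u(s) = -333/s (u(s) = 3*(-222/s)/2 = -333/s)
5086 + u(p(P)) = 5086 - 333/3 = 5086 - 333*⅓ = 5086 - 111 = 4975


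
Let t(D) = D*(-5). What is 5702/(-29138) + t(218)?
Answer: -15883061/14569 ≈ -1090.2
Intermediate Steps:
t(D) = -5*D
5702/(-29138) + t(218) = 5702/(-29138) - 5*218 = 5702*(-1/29138) - 1090 = -2851/14569 - 1090 = -15883061/14569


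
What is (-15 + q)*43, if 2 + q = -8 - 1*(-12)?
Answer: -559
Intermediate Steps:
q = 2 (q = -2 + (-8 - 1*(-12)) = -2 + (-8 + 12) = -2 + 4 = 2)
(-15 + q)*43 = (-15 + 2)*43 = -13*43 = -559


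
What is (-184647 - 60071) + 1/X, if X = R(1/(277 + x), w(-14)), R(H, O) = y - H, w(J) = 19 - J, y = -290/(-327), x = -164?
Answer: -7939349123/32443 ≈ -2.4472e+5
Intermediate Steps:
y = 290/327 (y = -290*(-1/327) = 290/327 ≈ 0.88685)
R(H, O) = 290/327 - H
X = 32443/36951 (X = 290/327 - 1/(277 - 164) = 290/327 - 1/113 = 32443/36951 ≈ 0.87800)
(-184647 - 60071) + 1/X = (-184647 - 60071) + 1/(32443/36951) = -244718 + 36951/32443 = -7939349123/32443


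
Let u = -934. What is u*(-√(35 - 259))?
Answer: 3736*I*√14 ≈ 13979.0*I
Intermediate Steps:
u*(-√(35 - 259)) = -(-934)*√(35 - 259) = -(-934)*√(-224) = -(-934)*4*I*√14 = -(-3736)*I*√14 = 3736*I*√14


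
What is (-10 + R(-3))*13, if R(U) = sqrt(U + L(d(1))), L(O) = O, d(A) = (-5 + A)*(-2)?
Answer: -130 + 13*sqrt(5) ≈ -100.93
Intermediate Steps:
d(A) = 10 - 2*A
R(U) = sqrt(8 + U) (R(U) = sqrt(U + (10 - 2*1)) = sqrt(U + (10 - 2)) = sqrt(U + 8) = sqrt(8 + U))
(-10 + R(-3))*13 = (-10 + sqrt(8 - 3))*13 = (-10 + sqrt(5))*13 = -130 + 13*sqrt(5)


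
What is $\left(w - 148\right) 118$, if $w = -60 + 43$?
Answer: $-19470$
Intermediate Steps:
$w = -17$
$\left(w - 148\right) 118 = \left(-17 - 148\right) 118 = \left(-165\right) 118 = -19470$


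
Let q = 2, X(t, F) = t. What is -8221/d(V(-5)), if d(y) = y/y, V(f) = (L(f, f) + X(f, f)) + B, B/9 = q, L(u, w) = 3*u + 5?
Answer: -8221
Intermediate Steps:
L(u, w) = 5 + 3*u
B = 18 (B = 9*2 = 18)
V(f) = 23 + 4*f (V(f) = ((5 + 3*f) + f) + 18 = (5 + 4*f) + 18 = 23 + 4*f)
d(y) = 1
-8221/d(V(-5)) = -8221/1 = -8221*1 = -8221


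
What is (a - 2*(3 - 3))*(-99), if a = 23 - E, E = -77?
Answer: -9900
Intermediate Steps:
a = 100 (a = 23 - 1*(-77) = 23 + 77 = 100)
(a - 2*(3 - 3))*(-99) = (100 - 2*(3 - 3))*(-99) = (100 - 2*0)*(-99) = (100 + 0)*(-99) = 100*(-99) = -9900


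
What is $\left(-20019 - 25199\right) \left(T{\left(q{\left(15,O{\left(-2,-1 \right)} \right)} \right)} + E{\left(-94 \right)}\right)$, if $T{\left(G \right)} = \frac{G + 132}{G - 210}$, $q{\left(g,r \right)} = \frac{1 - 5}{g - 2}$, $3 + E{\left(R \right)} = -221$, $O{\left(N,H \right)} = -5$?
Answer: $\frac{13884819952}{1367} \approx 1.0157 \cdot 10^{7}$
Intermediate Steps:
$E{\left(R \right)} = -224$ ($E{\left(R \right)} = -3 - 221 = -224$)
$q{\left(g,r \right)} = - \frac{4}{-2 + g}$
$T{\left(G \right)} = \frac{132 + G}{-210 + G}$
$\left(-20019 - 25199\right) \left(T{\left(q{\left(15,O{\left(-2,-1 \right)} \right)} \right)} + E{\left(-94 \right)}\right) = \left(-20019 - 25199\right) \left(\frac{132 - \frac{4}{-2 + 15}}{-210 - \frac{4}{-2 + 15}} - 224\right) = - 45218 \left(\frac{132 - \frac{4}{13}}{-210 - \frac{4}{13}} - 224\right) = - 45218 \left(\frac{1}{- \frac{2734}{13}} \cdot \frac{1712}{13} - 224\right) = - 45218 \left(\left(- \frac{13}{2734}\right) \frac{1712}{13} - 224\right) = - 45218 \left(- \frac{856}{1367} - 224\right) = \left(-45218\right) \left(- \frac{307064}{1367}\right) = \frac{13884819952}{1367}$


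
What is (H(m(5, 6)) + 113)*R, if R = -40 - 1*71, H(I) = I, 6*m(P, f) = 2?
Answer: -12580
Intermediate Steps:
m(P, f) = 1/3 (m(P, f) = (1/6)*2 = 1/3)
R = -111 (R = -40 - 71 = -111)
(H(m(5, 6)) + 113)*R = (1/3 + 113)*(-111) = (340/3)*(-111) = -12580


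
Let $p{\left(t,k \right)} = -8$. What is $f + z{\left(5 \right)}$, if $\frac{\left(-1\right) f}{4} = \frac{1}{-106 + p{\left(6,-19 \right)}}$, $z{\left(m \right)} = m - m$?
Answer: $\frac{2}{57} \approx 0.035088$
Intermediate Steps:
$z{\left(m \right)} = 0$
$f = \frac{2}{57}$ ($f = - \frac{4}{-106 - 8} = - \frac{4}{-114} = \left(-4\right) \left(- \frac{1}{114}\right) = \frac{2}{57} \approx 0.035088$)
$f + z{\left(5 \right)} = \frac{2}{57} + 0 = \frac{2}{57}$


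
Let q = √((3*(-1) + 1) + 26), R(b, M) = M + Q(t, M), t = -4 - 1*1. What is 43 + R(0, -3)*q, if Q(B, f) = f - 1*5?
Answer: 43 - 22*√6 ≈ -10.889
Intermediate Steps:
t = -5 (t = -4 - 1 = -5)
Q(B, f) = -5 + f (Q(B, f) = f - 5 = -5 + f)
R(b, M) = -5 + 2*M (R(b, M) = M + (-5 + M) = -5 + 2*M)
q = 2*√6 (q = √((-3 + 1) + 26) = √(-2 + 26) = √24 = 2*√6 ≈ 4.8990)
43 + R(0, -3)*q = 43 + (-5 + 2*(-3))*(2*√6) = 43 + (-5 - 6)*(2*√6) = 43 - 22*√6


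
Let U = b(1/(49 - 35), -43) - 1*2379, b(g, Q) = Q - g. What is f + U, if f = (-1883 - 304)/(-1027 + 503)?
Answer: -8868849/3668 ≈ -2417.9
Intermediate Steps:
f = 2187/524 (f = -2187/(-524) = -2187*(-1/524) = 2187/524 ≈ 4.1737)
U = -33909/14 (U = (-43 - 1/(49 - 35)) - 1*2379 = (-43 - 1/14) - 2379 = -603/14 - 2379 = -33909/14 ≈ -2422.1)
f + U = 2187/524 - 33909/14 = -8868849/3668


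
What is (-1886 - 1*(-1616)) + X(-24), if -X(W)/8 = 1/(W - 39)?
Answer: -17002/63 ≈ -269.87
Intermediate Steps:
X(W) = -8/(-39 + W) (X(W) = -8/(W - 39) = -8/(-39 + W))
(-1886 - 1*(-1616)) + X(-24) = (-1886 - 1*(-1616)) - 8/(-39 - 24) = (-1886 + 1616) - 8/(-63) = -270 - 8*(-1/63) = -270 + 8/63 = -17002/63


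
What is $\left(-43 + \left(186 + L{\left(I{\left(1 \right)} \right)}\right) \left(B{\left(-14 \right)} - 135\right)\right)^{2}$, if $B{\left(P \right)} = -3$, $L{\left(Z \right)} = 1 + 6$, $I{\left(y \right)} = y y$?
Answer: $711662329$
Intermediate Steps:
$I{\left(y \right)} = y^{2}$
$L{\left(Z \right)} = 7$
$\left(-43 + \left(186 + L{\left(I{\left(1 \right)} \right)}\right) \left(B{\left(-14 \right)} - 135\right)\right)^{2} = \left(-43 + \left(186 + 7\right) \left(-3 - 135\right)\right)^{2} = \left(-43 + 193 \left(-138\right)\right)^{2} = \left(-43 - 26634\right)^{2} = \left(-26677\right)^{2} = 711662329$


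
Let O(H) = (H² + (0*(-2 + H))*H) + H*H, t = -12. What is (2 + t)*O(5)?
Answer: -500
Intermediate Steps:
O(H) = 2*H² (O(H) = (H² + 0*H) + H² = (H² + 0) + H² = H² + H² = 2*H²)
(2 + t)*O(5) = (2 - 12)*(2*5²) = -20*25 = -10*50 = -500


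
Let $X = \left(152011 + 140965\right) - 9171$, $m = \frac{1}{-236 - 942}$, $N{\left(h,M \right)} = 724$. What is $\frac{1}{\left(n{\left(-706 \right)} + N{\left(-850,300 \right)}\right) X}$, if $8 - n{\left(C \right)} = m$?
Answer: $\frac{38}{7894329035} \approx 4.8136 \cdot 10^{-9}$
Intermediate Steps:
$m = - \frac{1}{1178}$ ($m = \frac{1}{-1178} = - \frac{1}{1178} \approx -0.0008489$)
$n{\left(C \right)} = \frac{9425}{1178}$ ($n{\left(C \right)} = 8 - - \frac{1}{1178} = 8 + \frac{1}{1178} = \frac{9425}{1178}$)
$X = 283805$ ($X = 292976 - 9171 = 283805$)
$\frac{1}{\left(n{\left(-706 \right)} + N{\left(-850,300 \right)}\right) X} = \frac{1}{\left(\frac{9425}{1178} + 724\right) 283805} = \frac{1}{\frac{862297}{1178}} \cdot \frac{1}{283805} = \frac{1178}{862297} \cdot \frac{1}{283805} = \frac{38}{7894329035}$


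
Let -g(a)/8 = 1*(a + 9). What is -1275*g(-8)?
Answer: 10200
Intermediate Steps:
g(a) = -72 - 8*a (g(a) = -8*(a + 9) = -8*(9 + a) = -72 - 8*a)
-1275*g(-8) = -1275*(-72 - 8*(-8)) = -1275*(-72 + 64) = -1275*(-8) = 10200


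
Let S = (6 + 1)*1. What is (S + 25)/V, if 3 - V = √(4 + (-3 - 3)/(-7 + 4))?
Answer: 32 + 32*√6/3 ≈ 58.128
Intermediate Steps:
V = 3 - √6 (V = 3 - √(4 + (-3 - 3)/(-7 + 4)) = 3 - √(4 - 6/(-3)) = 3 - √(4 - 6*(-⅓)) = 3 - √(4 + 2) = 3 - √6 ≈ 0.55051)
S = 7 (S = 7*1 = 7)
(S + 25)/V = (7 + 25)/(3 - √6) = 32/(3 - √6)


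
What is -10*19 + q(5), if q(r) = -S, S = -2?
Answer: -188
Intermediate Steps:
q(r) = 2 (q(r) = -1*(-2) = 2)
-10*19 + q(5) = -10*19 + 2 = -190 + 2 = -188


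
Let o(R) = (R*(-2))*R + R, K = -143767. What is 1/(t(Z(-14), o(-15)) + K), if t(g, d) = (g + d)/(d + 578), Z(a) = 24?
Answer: -113/16246112 ≈ -6.9555e-6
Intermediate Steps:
o(R) = R - 2*R**2 (o(R) = (-2*R)*R + R = -2*R**2 + R = R - 2*R**2)
t(g, d) = (d + g)/(578 + d)
1/(t(Z(-14), o(-15)) + K) = 1/((-15*(1 - 2*(-15)) + 24)/(578 - 15*(1 - 2*(-15))) - 143767) = 1/((-15*(1 + 30) + 24)/(578 - 15*(1 + 30)) - 143767) = 1/((-15*31 + 24)/(578 - 15*31) - 143767) = 1/((-465 + 24)/(578 - 465) - 143767) = 1/(-441/113 - 143767) = 1/(-16246112/113) = -113/16246112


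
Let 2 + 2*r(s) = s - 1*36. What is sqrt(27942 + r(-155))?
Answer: sqrt(111382)/2 ≈ 166.87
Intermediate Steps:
r(s) = -19 + s/2 (r(s) = -1 + (s - 1*36)/2 = -1 + (s - 36)/2 = -1 + (-36 + s)/2 = -1 + (-18 + s/2) = -19 + s/2)
sqrt(27942 + r(-155)) = sqrt(27942 + (-19 + (1/2)*(-155))) = sqrt(27942 + (-19 - 155/2)) = sqrt(27942 - 193/2) = sqrt(55691/2) = sqrt(111382)/2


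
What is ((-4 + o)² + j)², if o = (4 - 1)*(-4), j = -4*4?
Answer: 57600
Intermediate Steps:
j = -16
o = -12 (o = 3*(-4) = -12)
((-4 + o)² + j)² = ((-4 - 12)² - 16)² = ((-16)² - 16)² = (256 - 16)² = 240² = 57600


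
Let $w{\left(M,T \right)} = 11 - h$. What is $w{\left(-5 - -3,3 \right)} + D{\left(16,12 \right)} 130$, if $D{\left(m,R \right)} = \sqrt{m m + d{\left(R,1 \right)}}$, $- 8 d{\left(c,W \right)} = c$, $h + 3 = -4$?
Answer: $18 + 65 \sqrt{1018} \approx 2091.9$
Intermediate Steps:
$h = -7$ ($h = -3 - 4 = -7$)
$d{\left(c,W \right)} = - \frac{c}{8}$
$D{\left(m,R \right)} = \sqrt{m^{2} - \frac{R}{8}}$ ($D{\left(m,R \right)} = \sqrt{m m - \frac{R}{8}} = \sqrt{m^{2} - \frac{R}{8}}$)
$w{\left(M,T \right)} = 18$ ($w{\left(M,T \right)} = 11 - -7 = 11 + 7 = 18$)
$w{\left(-5 - -3,3 \right)} + D{\left(16,12 \right)} 130 = 18 + \frac{\sqrt{\left(-2\right) 12 + 16 \cdot 16^{2}}}{4} \cdot 130 = 18 + \frac{\sqrt{-24 + 16 \cdot 256}}{4} \cdot 130 = 18 + \frac{\sqrt{-24 + 4096}}{4} \cdot 130 = 18 + \frac{\sqrt{4072}}{4} \cdot 130 = 18 + \frac{2 \sqrt{1018}}{4} \cdot 130 = 18 + \frac{\sqrt{1018}}{2} \cdot 130 = 18 + 65 \sqrt{1018}$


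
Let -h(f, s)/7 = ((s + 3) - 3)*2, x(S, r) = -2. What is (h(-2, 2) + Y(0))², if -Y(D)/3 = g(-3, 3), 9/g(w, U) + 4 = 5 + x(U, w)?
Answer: 1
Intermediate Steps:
g(w, U) = -9 (g(w, U) = 9/(-4 + (5 - 2)) = 9/(-4 + 3) = 9/(-1) = 9*(-1) = -9)
h(f, s) = -14*s (h(f, s) = -7*((s + 3) - 3)*2 = -7*((3 + s) - 3)*2 = -7*s*2 = -14*s)
Y(D) = 27 (Y(D) = -3*(-9) = 27)
(h(-2, 2) + Y(0))² = (-14*2 + 27)² = (-28 + 27)² = (-1)² = 1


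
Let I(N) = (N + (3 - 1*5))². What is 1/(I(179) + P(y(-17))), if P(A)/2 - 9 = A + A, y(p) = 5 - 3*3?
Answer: 1/31331 ≈ 3.1917e-5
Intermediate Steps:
y(p) = -4 (y(p) = 5 - 9 = -4)
I(N) = (-2 + N)² (I(N) = (N + (3 - 5))² = (N - 2)² = (-2 + N)²)
P(A) = 18 + 4*A (P(A) = 18 + 2*(A + A) = 18 + 2*(2*A) = 18 + 4*A)
1/(I(179) + P(y(-17))) = 1/((-2 + 179)² + (18 + 4*(-4))) = 1/(177² + (18 - 16)) = 1/(31329 + 2) = 1/31331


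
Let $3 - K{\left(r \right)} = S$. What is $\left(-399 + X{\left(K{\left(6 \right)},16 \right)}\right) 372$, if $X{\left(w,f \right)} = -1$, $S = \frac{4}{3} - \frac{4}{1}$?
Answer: $-148800$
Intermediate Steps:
$S = - \frac{8}{3}$ ($S = 4 \cdot \frac{1}{3} - 4 = \frac{4}{3} - 4 = - \frac{8}{3} \approx -2.6667$)
$K{\left(r \right)} = \frac{17}{3}$ ($K{\left(r \right)} = 3 - - \frac{8}{3} = 3 + \frac{8}{3} = \frac{17}{3}$)
$\left(-399 + X{\left(K{\left(6 \right)},16 \right)}\right) 372 = \left(-399 - 1\right) 372 = \left(-400\right) 372 = -148800$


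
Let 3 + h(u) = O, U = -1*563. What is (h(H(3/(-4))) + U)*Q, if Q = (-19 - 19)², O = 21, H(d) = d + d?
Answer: -786980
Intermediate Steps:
H(d) = 2*d
U = -563
h(u) = 18 (h(u) = -3 + 21 = 18)
Q = 1444 (Q = (-38)² = 1444)
(h(H(3/(-4))) + U)*Q = (18 - 563)*1444 = -545*1444 = -786980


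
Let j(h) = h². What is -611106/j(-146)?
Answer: -305553/10658 ≈ -28.669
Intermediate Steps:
-611106/j(-146) = -611106/((-146)²) = -611106/21316 = -611106*1/21316 = -305553/10658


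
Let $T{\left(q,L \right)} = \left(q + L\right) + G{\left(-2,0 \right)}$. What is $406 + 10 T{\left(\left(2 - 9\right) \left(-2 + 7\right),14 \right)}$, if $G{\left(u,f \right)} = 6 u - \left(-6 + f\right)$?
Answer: $136$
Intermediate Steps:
$G{\left(u,f \right)} = 6 - f + 6 u$
$T{\left(q,L \right)} = -6 + L + q$ ($T{\left(q,L \right)} = \left(q + L\right) + \left(6 - 0 + 6 \left(-2\right)\right) = \left(L + q\right) + \left(6 + 0 - 12\right) = \left(L + q\right) - 6 = -6 + L + q$)
$406 + 10 T{\left(\left(2 - 9\right) \left(-2 + 7\right),14 \right)} = 406 + 10 \left(-6 + 14 + \left(2 - 9\right) \left(-2 + 7\right)\right) = 406 + 10 \left(-6 + 14 - 35\right) = 406 + 10 \left(-27\right) = 406 - 270 = 136$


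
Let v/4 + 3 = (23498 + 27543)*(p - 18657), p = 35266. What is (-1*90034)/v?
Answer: -763/28736948 ≈ -2.6551e-5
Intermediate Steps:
v = 3390959864 (v = -12 + 4*((23498 + 27543)*(35266 - 18657)) = -12 + 4*(51041*16609) = -12 + 4*847739969 = -12 + 3390959876 = 3390959864)
(-1*90034)/v = -1*90034/3390959864 = -90034*1/3390959864 = -763/28736948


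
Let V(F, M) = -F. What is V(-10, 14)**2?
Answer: 100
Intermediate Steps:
V(-10, 14)**2 = (-1*(-10))**2 = 10**2 = 100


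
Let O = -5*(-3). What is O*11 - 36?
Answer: 129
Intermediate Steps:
O = 15
O*11 - 36 = 15*11 - 36 = 165 - 36 = 129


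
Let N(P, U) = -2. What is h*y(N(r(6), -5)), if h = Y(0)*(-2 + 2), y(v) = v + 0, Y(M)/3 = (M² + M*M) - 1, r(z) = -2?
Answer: 0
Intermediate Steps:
Y(M) = -3 + 6*M² (Y(M) = 3*((M² + M*M) - 1) = 3*((M² + M²) - 1) = 3*(2*M² - 1) = 3*(-1 + 2*M²) = -3 + 6*M²)
y(v) = v
h = 0 (h = (-3 + 6*0²)*(-2 + 2) = (-3 + 6*0)*0 = (-3 + 0)*0 = -3*0 = 0)
h*y(N(r(6), -5)) = 0*(-2) = 0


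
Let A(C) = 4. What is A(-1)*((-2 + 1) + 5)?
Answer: 16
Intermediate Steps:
A(-1)*((-2 + 1) + 5) = 4*((-2 + 1) + 5) = 4*(-1 + 5) = 4*4 = 16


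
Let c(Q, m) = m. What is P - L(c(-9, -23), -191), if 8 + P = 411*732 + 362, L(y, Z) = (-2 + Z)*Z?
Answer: 264343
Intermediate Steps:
L(y, Z) = Z*(-2 + Z)
P = 301206 (P = -8 + (411*732 + 362) = -8 + (300852 + 362) = -8 + 301214 = 301206)
P - L(c(-9, -23), -191) = 301206 - (-191)*(-2 - 191) = 301206 - (-191)*(-193) = 301206 - 1*36863 = 301206 - 36863 = 264343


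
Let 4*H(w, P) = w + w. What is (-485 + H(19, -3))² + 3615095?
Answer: 15364781/4 ≈ 3.8412e+6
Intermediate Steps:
H(w, P) = w/2 (H(w, P) = (w + w)/4 = (2*w)/4 = w/2)
(-485 + H(19, -3))² + 3615095 = (-485 + (½)*19)² + 3615095 = (-485 + 19/2)² + 3615095 = (-951/2)² + 3615095 = 904401/4 + 3615095 = 15364781/4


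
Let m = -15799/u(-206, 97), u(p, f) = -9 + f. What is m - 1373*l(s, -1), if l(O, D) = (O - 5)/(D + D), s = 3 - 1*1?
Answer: -197035/88 ≈ -2239.0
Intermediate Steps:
s = 2 (s = 3 - 1 = 2)
l(O, D) = (-5 + O)/(2*D) (l(O, D) = (-5 + O)/((2*D)) = (-5 + O)*(1/(2*D)) = (-5 + O)/(2*D))
m = -15799/88 (m = -15799/(-9 + 97) = -15799/88 ≈ -179.53)
m - 1373*l(s, -1) = -15799/88 - 1373*(-5 + 2)/(2*(-1)) = -15799/88 - 1373*(-1)*(-3)/2 = -15799/88 - 1373*3/2 = -15799/88 - 4119/2 = -197035/88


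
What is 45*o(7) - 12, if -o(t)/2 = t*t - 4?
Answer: -4062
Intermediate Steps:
o(t) = 8 - 2*t**2 (o(t) = -2*(t*t - 4) = -2*(t**2 - 4) = -2*(-4 + t**2) = 8 - 2*t**2)
45*o(7) - 12 = 45*(8 - 2*7**2) - 12 = 45*(8 - 2*49) - 12 = 45*(8 - 98) - 12 = 45*(-90) - 12 = -4050 - 12 = -4062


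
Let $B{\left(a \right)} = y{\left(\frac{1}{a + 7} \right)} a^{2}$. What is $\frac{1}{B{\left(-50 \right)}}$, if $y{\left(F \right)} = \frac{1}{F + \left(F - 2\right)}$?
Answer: $- \frac{22}{26875} \approx -0.0008186$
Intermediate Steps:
$y{\left(F \right)} = \frac{1}{-2 + 2 F}$ ($y{\left(F \right)} = \frac{1}{F + \left(-2 + F\right)} = \frac{1}{-2 + 2 F}$)
$B{\left(a \right)} = \frac{a^{2}}{2 \left(-1 + \frac{1}{7 + a}\right)}$ ($B{\left(a \right)} = \frac{1}{2 \left(-1 + \frac{1}{a + 7}\right)} a^{2} = \frac{1}{2 \left(-1 + \frac{1}{7 + a}\right)} a^{2} = \frac{a^{2}}{2 \left(-1 + \frac{1}{7 + a}\right)}$)
$\frac{1}{B{\left(-50 \right)}} = \frac{1}{\frac{1}{2} \left(-50\right)^{2} \frac{1}{6 - 50} \left(-7 - -50\right)} = \frac{1}{\frac{1}{2} \cdot 2500 \frac{1}{-44} \left(-7 + 50\right)} = \frac{1}{\frac{1}{2} \cdot 2500 \left(- \frac{1}{44}\right) 43} = \frac{1}{- \frac{26875}{22}} = - \frac{22}{26875}$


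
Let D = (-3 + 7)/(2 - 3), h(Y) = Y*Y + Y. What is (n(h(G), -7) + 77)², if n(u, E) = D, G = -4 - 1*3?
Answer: 5329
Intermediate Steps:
G = -7 (G = -4 - 3 = -7)
h(Y) = Y + Y² (h(Y) = Y² + Y = Y + Y²)
D = -4 (D = 4/(-1) = 4*(-1) = -4)
n(u, E) = -4
(n(h(G), -7) + 77)² = (-4 + 77)² = 73² = 5329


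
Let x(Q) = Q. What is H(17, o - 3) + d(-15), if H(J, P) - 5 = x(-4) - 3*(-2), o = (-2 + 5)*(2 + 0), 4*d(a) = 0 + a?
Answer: 13/4 ≈ 3.2500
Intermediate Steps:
d(a) = a/4 (d(a) = (0 + a)/4 = a/4)
o = 6 (o = 3*2 = 6)
H(J, P) = 7 (H(J, P) = 5 + (-4 - 3*(-2)) = 5 + (-4 + 6) = 5 + 2 = 7)
H(17, o - 3) + d(-15) = 7 + (1/4)*(-15) = 7 - 15/4 = 13/4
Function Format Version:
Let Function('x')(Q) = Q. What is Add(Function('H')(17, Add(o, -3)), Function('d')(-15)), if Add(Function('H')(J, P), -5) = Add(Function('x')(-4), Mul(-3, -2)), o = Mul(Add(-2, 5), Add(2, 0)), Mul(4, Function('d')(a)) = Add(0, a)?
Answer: Rational(13, 4) ≈ 3.2500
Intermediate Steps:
Function('d')(a) = Mul(Rational(1, 4), a) (Function('d')(a) = Mul(Rational(1, 4), Add(0, a)) = Mul(Rational(1, 4), a))
o = 6 (o = Mul(3, 2) = 6)
Function('H')(J, P) = 7 (Function('H')(J, P) = Add(5, Add(-4, Mul(-3, -2))) = Add(5, Add(-4, 6)) = Add(5, 2) = 7)
Add(Function('H')(17, Add(o, -3)), Function('d')(-15)) = Add(7, Mul(Rational(1, 4), -15)) = Add(7, Rational(-15, 4)) = Rational(13, 4)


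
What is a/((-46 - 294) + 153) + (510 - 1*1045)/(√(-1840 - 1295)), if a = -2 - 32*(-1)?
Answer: -30/187 + 107*I*√3135/627 ≈ -0.16043 + 9.5551*I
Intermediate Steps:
a = 30 (a = -2 + 32 = 30)
a/((-46 - 294) + 153) + (510 - 1*1045)/(√(-1840 - 1295)) = 30/((-46 - 294) + 153) + (510 - 1*1045)/(√(-1840 - 1295)) = 30/(-340 + 153) + (510 - 1045)/(√(-3135)) = 30/(-187) - 535*(-I*√3135/3135) = 30*(-1/187) - (-107)*I*√3135/627 = -30/187 + 107*I*√3135/627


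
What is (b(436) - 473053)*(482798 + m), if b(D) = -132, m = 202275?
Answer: -324166267505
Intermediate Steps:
(b(436) - 473053)*(482798 + m) = (-132 - 473053)*(482798 + 202275) = -473185*685073 = -324166267505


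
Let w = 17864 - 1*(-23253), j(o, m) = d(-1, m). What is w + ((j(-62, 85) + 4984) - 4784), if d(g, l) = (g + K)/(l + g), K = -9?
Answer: 1735309/42 ≈ 41317.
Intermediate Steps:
d(g, l) = (-9 + g)/(g + l) (d(g, l) = (g - 9)/(l + g) = (-9 + g)/(g + l))
j(o, m) = -10/(-1 + m) (j(o, m) = (-9 - 1)/(-1 + m) = -10/(-1 + m))
w = 41117 (w = 17864 + 23253 = 41117)
w + ((j(-62, 85) + 4984) - 4784) = 41117 + ((-10/(-1 + 85) + 4984) - 4784) = 41117 + ((-10/84 + 4984) - 4784) = 41117 + ((-10*1/84 + 4984) - 4784) = 41117 + ((-5/42 + 4984) - 4784) = 41117 + (209323/42 - 4784) = 41117 + 8395/42 = 1735309/42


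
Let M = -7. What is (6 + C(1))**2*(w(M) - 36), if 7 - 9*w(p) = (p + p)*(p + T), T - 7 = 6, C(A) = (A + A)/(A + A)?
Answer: -11417/9 ≈ -1268.6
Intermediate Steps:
C(A) = 1 (C(A) = (2*A)/((2*A)) = (2*A)*(1/(2*A)) = 1)
T = 13 (T = 7 + 6 = 13)
w(p) = 7/9 - 2*p*(13 + p)/9 (w(p) = 7/9 - (p + p)*(p + 13)/9 = 7/9 - 2*p*(13 + p)/9)
(6 + C(1))**2*(w(M) - 36) = (6 + 1)**2*((7/9 - 26/9*(-7) - 2/9*(-7)**2) - 36) = 7**2*((7/9 + 182/9 - 2/9*49) - 36) = 49*((7/9 + 182/9 - 98/9) - 36) = 49*(91/9 - 36) = 49*(-233/9) = -11417/9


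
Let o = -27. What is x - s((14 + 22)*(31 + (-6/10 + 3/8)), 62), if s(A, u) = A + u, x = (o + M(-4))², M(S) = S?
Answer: -2089/10 ≈ -208.90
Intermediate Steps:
x = 961 (x = (-27 - 4)² = (-31)² = 961)
x - s((14 + 22)*(31 + (-6/10 + 3/8)), 62) = 961 - ((14 + 22)*(31 + (-6/10 + 3/8)) + 62) = 961 - (36*(31 + (-6*⅒ + 3*(⅛))) + 62) = 961 - (36*(31 + (-⅗ + 3/8)) + 62) = 961 - (36*(31 - 9/40) + 62) = 961 - (36*(1231/40) + 62) = 961 - (11079/10 + 62) = 961 - 1*11699/10 = 961 - 11699/10 = -2089/10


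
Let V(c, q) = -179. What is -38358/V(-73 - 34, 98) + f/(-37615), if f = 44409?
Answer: 1434886959/6733085 ≈ 213.11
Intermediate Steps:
-38358/V(-73 - 34, 98) + f/(-37615) = -38358/(-179) + 44409/(-37615) = -38358*(-1/179) + 44409*(-1/37615) = 38358/179 - 44409/37615 = 1434886959/6733085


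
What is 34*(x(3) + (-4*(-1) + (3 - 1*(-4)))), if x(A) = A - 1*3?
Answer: 374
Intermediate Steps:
x(A) = -3 + A (x(A) = A - 3 = -3 + A)
34*(x(3) + (-4*(-1) + (3 - 1*(-4)))) = 34*((-3 + 3) + (-4*(-1) + (3 - 1*(-4)))) = 34*(0 + (4 + (3 + 4))) = 34*(0 + (4 + 7)) = 34*(0 + 11) = 34*11 = 374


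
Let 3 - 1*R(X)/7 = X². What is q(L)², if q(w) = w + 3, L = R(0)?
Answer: 576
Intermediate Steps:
R(X) = 21 - 7*X²
L = 21 (L = 21 - 7*0² = 21 - 7*0 = 21 + 0 = 21)
q(w) = 3 + w
q(L)² = (3 + 21)² = 24² = 576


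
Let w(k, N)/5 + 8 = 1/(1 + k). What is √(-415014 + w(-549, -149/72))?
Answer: I*√31160594789/274 ≈ 644.25*I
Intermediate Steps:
w(k, N) = -40 + 5/(1 + k)
√(-415014 + w(-549, -149/72)) = √(-415014 + 5*(-7 - 8*(-549))/(1 - 549)) = √(-415014 + 5*(-7 + 4392)/(-548)) = √(-415014 + 5*(-1/548)*4385) = √(-415014 - 21925/548) = √(-227449597/548) = I*√31160594789/274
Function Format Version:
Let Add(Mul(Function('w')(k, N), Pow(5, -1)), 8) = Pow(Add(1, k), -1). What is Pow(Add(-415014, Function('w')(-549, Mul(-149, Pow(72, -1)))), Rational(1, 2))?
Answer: Mul(Rational(1, 274), I, Pow(31160594789, Rational(1, 2))) ≈ Mul(644.25, I)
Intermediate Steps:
Function('w')(k, N) = Add(-40, Mul(5, Pow(Add(1, k), -1)))
Pow(Add(-415014, Function('w')(-549, Mul(-149, Pow(72, -1)))), Rational(1, 2)) = Pow(Add(-415014, Mul(5, Pow(Add(1, -549), -1), Add(-7, Mul(-8, -549)))), Rational(1, 2)) = Pow(Add(-415014, Mul(5, Pow(-548, -1), Add(-7, 4392))), Rational(1, 2)) = Pow(Add(-415014, Mul(5, Rational(-1, 548), 4385)), Rational(1, 2)) = Pow(Add(-415014, Rational(-21925, 548)), Rational(1, 2)) = Pow(Rational(-227449597, 548), Rational(1, 2)) = Mul(Rational(1, 274), I, Pow(31160594789, Rational(1, 2)))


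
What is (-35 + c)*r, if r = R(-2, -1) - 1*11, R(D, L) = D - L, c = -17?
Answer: 624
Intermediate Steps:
r = -12 (r = (-2 - 1*(-1)) - 1*11 = (-2 + 1) - 11 = -1 - 11 = -12)
(-35 + c)*r = (-35 - 17)*(-12) = -52*(-12) = 624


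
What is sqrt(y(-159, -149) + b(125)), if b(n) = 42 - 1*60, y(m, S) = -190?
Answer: 4*I*sqrt(13) ≈ 14.422*I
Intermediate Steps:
b(n) = -18 (b(n) = 42 - 60 = -18)
sqrt(y(-159, -149) + b(125)) = sqrt(-190 - 18) = sqrt(-208) = 4*I*sqrt(13)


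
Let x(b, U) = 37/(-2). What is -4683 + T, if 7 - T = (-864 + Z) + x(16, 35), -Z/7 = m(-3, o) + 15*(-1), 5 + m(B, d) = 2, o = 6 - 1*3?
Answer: -7839/2 ≈ -3919.5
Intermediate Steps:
x(b, U) = -37/2 (x(b, U) = 37*(-1/2) = -37/2)
o = 3 (o = 6 - 3 = 3)
m(B, d) = -3 (m(B, d) = -5 + 2 = -3)
Z = 126 (Z = -7*(-3 + 15*(-1)) = -7*(-3 - 15) = -7*(-18) = 126)
T = 1527/2 (T = 7 - ((-864 + 126) - 37/2) = 7 - (-738 - 37/2) = 7 - 1*(-1513/2) = 7 + 1513/2 = 1527/2 ≈ 763.50)
-4683 + T = -4683 + 1527/2 = -7839/2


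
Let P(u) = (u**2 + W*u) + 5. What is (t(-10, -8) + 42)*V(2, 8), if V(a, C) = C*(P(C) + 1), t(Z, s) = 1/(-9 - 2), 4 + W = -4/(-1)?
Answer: 258160/11 ≈ 23469.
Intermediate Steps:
W = 0 (W = -4 - 4/(-1) = -4 - 4*(-1) = -4 + 4 = 0)
t(Z, s) = -1/11 (t(Z, s) = 1/(-11) = -1/11)
P(u) = 5 + u**2 (P(u) = (u**2 + 0*u) + 5 = (u**2 + 0) + 5 = u**2 + 5 = 5 + u**2)
V(a, C) = C*(6 + C**2) (V(a, C) = C*((5 + C**2) + 1) = C*(6 + C**2))
(t(-10, -8) + 42)*V(2, 8) = (-1/11 + 42)*(8*(6 + 8**2)) = 461*(8*(6 + 64))/11 = 461*(8*70)/11 = (461/11)*560 = 258160/11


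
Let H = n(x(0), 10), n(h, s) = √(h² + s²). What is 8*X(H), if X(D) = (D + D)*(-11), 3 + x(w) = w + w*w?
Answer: -176*√109 ≈ -1837.5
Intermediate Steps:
x(w) = -3 + w + w² (x(w) = -3 + (w + w*w) = -3 + (w + w²) = -3 + w + w²)
H = √109 (H = √((-3 + 0 + 0²)² + 10²) = √((-3 + 0 + 0)² + 100) = √((-3)² + 100) = √(9 + 100) = √109 ≈ 10.440)
X(D) = -22*D (X(D) = (2*D)*(-11) = -22*D)
8*X(H) = 8*(-22*√109) = -176*√109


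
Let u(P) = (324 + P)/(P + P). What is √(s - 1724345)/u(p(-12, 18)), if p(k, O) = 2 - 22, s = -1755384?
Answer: -5*I*√3479729/38 ≈ -245.45*I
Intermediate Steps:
p(k, O) = -20
u(P) = (324 + P)/(2*P) (u(P) = (324 + P)/((2*P)) = (324 + P)*(1/(2*P)) = (324 + P)/(2*P))
√(s - 1724345)/u(p(-12, 18)) = √(-1755384 - 1724345)/(((½)*(324 - 20)/(-20))) = √(-3479729)/(((½)*(-1/20)*304)) = (I*√3479729)/(-38/5) = (I*√3479729)*(-5/38) = -5*I*√3479729/38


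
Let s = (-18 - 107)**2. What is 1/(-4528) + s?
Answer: 70749999/4528 ≈ 15625.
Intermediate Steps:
s = 15625 (s = (-125)**2 = 15625)
1/(-4528) + s = 1/(-4528) + 15625 = -1/4528 + 15625 = 70749999/4528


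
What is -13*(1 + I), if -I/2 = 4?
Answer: 91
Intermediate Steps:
I = -8 (I = -2*4 = -8)
-13*(1 + I) = -13*(1 - 8) = -13*(-7) = 91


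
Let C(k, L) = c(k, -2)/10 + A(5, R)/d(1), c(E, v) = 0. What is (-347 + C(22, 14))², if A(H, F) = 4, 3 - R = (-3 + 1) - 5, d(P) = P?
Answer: 117649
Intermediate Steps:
R = 10 (R = 3 - ((-3 + 1) - 5) = 3 - (-2 - 5) = 3 - 1*(-7) = 3 + 7 = 10)
C(k, L) = 4 (C(k, L) = 0/10 + 4/1 = 0*(⅒) + 4*1 = 0 + 4 = 4)
(-347 + C(22, 14))² = (-347 + 4)² = (-343)² = 117649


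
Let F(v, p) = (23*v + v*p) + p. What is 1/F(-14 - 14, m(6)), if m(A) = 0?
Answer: -1/644 ≈ -0.0015528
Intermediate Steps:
F(v, p) = p + 23*v + p*v (F(v, p) = (23*v + p*v) + p = p + 23*v + p*v)
1/F(-14 - 14, m(6)) = 1/(0 + 23*(-14 - 14) + 0*(-14 - 14)) = 1/(0 + 23*(-28) + 0*(-28)) = 1/(0 - 644 + 0) = 1/(-644) = -1/644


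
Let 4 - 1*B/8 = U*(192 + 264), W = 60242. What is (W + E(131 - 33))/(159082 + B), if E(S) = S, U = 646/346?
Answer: 5219410/13174209 ≈ 0.39618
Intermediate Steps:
U = 323/173 (U = 646*(1/346) = 323/173 ≈ 1.8671)
B = -1172768/173 (B = 32 - 2584*(192 + 264)/173 = 32 - 2584*456/173 = 32 - 8*147288/173 = 32 - 1178304/173 = -1172768/173 ≈ -6779.0)
(W + E(131 - 33))/(159082 + B) = (60242 + (131 - 33))/(159082 - 1172768/173) = (60242 + 98)/(26348418/173) = 60340*(173/26348418) = 5219410/13174209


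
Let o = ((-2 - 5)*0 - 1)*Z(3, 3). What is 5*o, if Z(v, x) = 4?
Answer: -20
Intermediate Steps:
o = -4 (o = ((-2 - 5)*0 - 1)*4 = (-7*0 - 1)*4 = (0 - 1)*4 = -1*4 = -4)
5*o = 5*(-4) = -20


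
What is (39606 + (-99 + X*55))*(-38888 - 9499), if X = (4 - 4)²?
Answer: -1911625209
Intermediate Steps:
X = 0 (X = 0² = 0)
(39606 + (-99 + X*55))*(-38888 - 9499) = (39606 + (-99 + 0*55))*(-38888 - 9499) = (39606 + (-99 + 0))*(-48387) = (39606 - 99)*(-48387) = 39507*(-48387) = -1911625209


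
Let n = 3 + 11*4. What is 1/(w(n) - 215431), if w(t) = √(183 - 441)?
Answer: -215431/46410516019 - I*√258/46410516019 ≈ -4.6419e-6 - 3.4609e-10*I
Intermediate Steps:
n = 47 (n = 3 + 44 = 47)
w(t) = I*√258 (w(t) = √(-258) = I*√258)
1/(w(n) - 215431) = 1/(I*√258 - 215431) = 1/(-215431 + I*√258)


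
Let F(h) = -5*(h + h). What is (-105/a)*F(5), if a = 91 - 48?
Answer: 5250/43 ≈ 122.09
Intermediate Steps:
F(h) = -10*h
a = 43
(-105/a)*F(5) = (-105/43)*(-10*5) = -105*1/43*(-50) = -105/43*(-50) = 5250/43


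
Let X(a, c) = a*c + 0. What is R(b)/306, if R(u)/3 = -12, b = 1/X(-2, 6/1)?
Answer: -2/17 ≈ -0.11765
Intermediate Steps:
X(a, c) = a*c
b = -1/12 (b = 1/(-12/1) = 1/(-12) = -1/12 ≈ -0.083333)
R(u) = -36 (R(u) = 3*(-12) = -36)
R(b)/306 = -36/306 = -36*1/306 = -2/17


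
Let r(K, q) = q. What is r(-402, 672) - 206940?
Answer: -206268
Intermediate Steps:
r(-402, 672) - 206940 = 672 - 206940 = -206268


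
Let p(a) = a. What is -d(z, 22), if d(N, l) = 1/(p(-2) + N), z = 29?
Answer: -1/27 ≈ -0.037037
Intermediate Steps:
d(N, l) = 1/(-2 + N)
-d(z, 22) = -1/(-2 + 29) = -1/27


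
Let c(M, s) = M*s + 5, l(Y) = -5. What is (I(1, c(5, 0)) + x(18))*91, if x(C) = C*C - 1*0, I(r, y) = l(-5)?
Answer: 29029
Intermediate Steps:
c(M, s) = 5 + M*s
I(r, y) = -5
x(C) = C² (x(C) = C² + 0 = C²)
(I(1, c(5, 0)) + x(18))*91 = (-5 + 18²)*91 = (-5 + 324)*91 = 319*91 = 29029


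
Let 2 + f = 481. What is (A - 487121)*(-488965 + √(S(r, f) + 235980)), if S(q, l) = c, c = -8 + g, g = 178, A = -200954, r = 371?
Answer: 336444592375 - 3440375*√9446 ≈ 3.3611e+11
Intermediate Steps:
f = 479 (f = -2 + 481 = 479)
c = 170 (c = -8 + 178 = 170)
S(q, l) = 170
(A - 487121)*(-488965 + √(S(r, f) + 235980)) = (-200954 - 487121)*(-488965 + √(170 + 235980)) = -688075*(-488965 + √236150) = -688075*(-488965 + 5*√9446) = 336444592375 - 3440375*√9446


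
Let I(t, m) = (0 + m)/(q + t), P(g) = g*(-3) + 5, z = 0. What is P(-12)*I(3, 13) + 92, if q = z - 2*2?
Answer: -441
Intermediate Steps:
q = -4 (q = 0 - 2*2 = 0 - 4 = -4)
P(g) = 5 - 3*g (P(g) = -3*g + 5 = 5 - 3*g)
I(t, m) = m/(-4 + t) (I(t, m) = (0 + m)/(-4 + t) = m/(-4 + t))
P(-12)*I(3, 13) + 92 = (5 - 3*(-12))*(13/(-4 + 3)) + 92 = (5 + 36)*(13/(-1)) + 92 = 41*(13*(-1)) + 92 = 41*(-13) + 92 = -533 + 92 = -441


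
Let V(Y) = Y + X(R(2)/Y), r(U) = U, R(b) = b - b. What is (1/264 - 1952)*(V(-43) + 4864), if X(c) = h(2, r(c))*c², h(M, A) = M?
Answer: -828130489/88 ≈ -9.4106e+6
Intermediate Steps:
R(b) = 0
X(c) = 2*c²
V(Y) = Y (V(Y) = Y + 2*(0/Y)² = Y + 2*0² = Y + 2*0 = Y + 0 = Y)
(1/264 - 1952)*(V(-43) + 4864) = (1/264 - 1952)*(-43 + 4864) = (1/264 - 1952)*4821 = -515327/264*4821 = -828130489/88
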